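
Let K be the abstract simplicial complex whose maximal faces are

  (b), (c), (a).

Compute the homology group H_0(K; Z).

H_0 = Z^3.

Fix the vertex order a < b < c and write every simplex with vertices in increasing order. Then dim K = 0 and the simplices of K are:

  0-simplices (3): a, b, c

Hence C_0 ≅ Z^3.

Now H_k = ker ∂_k / im ∂_{k+1}, so:

  H_0: rank C_0 − rank ∂_1 = 3 − 0 = 3, and there is no ∂_1, so H_0 ≅ Z^3.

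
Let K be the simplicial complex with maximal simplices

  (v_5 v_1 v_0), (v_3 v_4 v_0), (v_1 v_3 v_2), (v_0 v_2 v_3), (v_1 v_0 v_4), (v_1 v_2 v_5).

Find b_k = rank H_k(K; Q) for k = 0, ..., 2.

b_0 = 1, b_1 = 1, b_2 = 0.

K has 6 vertices, 12 edges, 6 triangles.
rank ∂_0 = 0, rank ∂_1 = 5 ⇒ b_0 = 6 − 0 − 5 = 1; all invariant factors of ∂_1 are 1 so no torsion. So H_0 ≅ Z.
rank ∂_1 = 5, rank ∂_2 = 6 ⇒ b_1 = 12 − 5 − 6 = 1; all invariant factors of ∂_2 are 1 so no torsion. So H_1 ≅ Z.
rank ∂_2 = 6, rank ∂_3 = 0 ⇒ b_2 = 6 − 6 − 0 = 0. So H_2 ≅ 0.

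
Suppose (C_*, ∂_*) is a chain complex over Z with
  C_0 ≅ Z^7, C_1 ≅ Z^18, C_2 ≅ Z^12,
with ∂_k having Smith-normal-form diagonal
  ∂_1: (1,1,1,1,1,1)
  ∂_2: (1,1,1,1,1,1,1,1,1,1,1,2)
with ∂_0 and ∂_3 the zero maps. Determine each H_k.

H_0: b_0 = 7 − 0 − 6 = 1; torsion from ∂_1 factors > 1: none. So H_0 = Z.
H_1: b_1 = 18 − 6 − 12 = 0; torsion from ∂_2 factors > 1: [2]. So H_1 = Z/2Z.
H_2: b_2 = 12 − 12 − 0 = 0; torsion from ∂_3 factors > 1: none. So H_2 = 0.

H_0 = Z,  H_1 = Z/2Z,  H_2 = 0.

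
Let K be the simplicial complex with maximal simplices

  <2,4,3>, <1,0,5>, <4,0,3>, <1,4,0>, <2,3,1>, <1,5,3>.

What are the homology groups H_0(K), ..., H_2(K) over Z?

H_0 = Z,  H_1 = Z,  H_2 = 0.

We work with the vertex ordering 0 < 1 < 2 < 3 < 4 < 5. The simplices of K, each written with vertices in increasing order, are:

  0-simplices (6): [0], [1], [2], [3], [4], [5]
  1-simplices (12): [0,1], [0,3], [0,4], [0,5], [1,2], [1,3], [1,4], [1,5], [2,3], [2,4], [3,4], [3,5]
  2-simplices (6): [0,1,4], [0,1,5], [0,3,4], [1,2,3], [1,3,5], [2,3,4]

giving chain groups C_0 ≅ Z^6, C_1 ≅ Z^12, C_2 ≅ Z^6.

∂_1: C_1 → C_0 maps an edge to its endpoints' difference, ∂[p,q] = q − p.
The resulting 6×12 matrix has rank 5, and its Smith normal form has invariant factors (1,1,1,1,1).

∂_2: C_2 → C_1 sends each 2-simplex [p,q,r] to [q,r] − [p,r] + [p,q]. For instance
  ∂[2,3,4] = [3,4] − [2,4] + [2,3],
  ∂[0,3,4] = [3,4] − [0,4] + [0,3].
The resulting 12×6 matrix has rank 6, and its Smith normal form has invariant factors (1,1,1,1,1,1).

Reading off H_k = ker ∂_k / im ∂_{k+1}:

  H_0: rank C_0 − rank ∂_1 = 6 − 5 = 1, and the invariant factors of ∂_1 are all 1, so H_0 ≅ Z.
  H_1: rank ker ∂_1 − rank ∂_2 = (12 − 5) − 6 = 1, and the invariant factors of ∂_2 are all 1, so H_1 ≅ Z.
  H_2: rank ker ∂_2 − rank ∂_3 = (6 − 6) − 0 = 0, and there is no ∂_3, so H_2 ≅ 0.

(K is a triangulation of the cylinder S^1 x I.)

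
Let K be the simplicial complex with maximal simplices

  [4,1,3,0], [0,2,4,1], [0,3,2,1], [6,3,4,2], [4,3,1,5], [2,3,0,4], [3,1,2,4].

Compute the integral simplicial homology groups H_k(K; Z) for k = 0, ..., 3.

H_0 = Z,  H_1 = 0,  H_2 = 0,  H_3 = Z.

Fix the vertex order 0 < 1 < 2 < 3 < 4 < 5 < 6 and write every simplex with vertices in increasing order. Then dim K = 3 and the simplices of K are:

  0-simplices (7): [0], [1], [2], [3], [4], [5], [6]
  1-simplices (16): [0,1], [0,2], [0,3], [0,4], [1,2], [1,3], [1,4], [1,5], [2,3], [2,4], [2,6], [3,4], [3,5], [3,6], [4,5], [4,6]
  2-simplices (16): [0,1,2], [0,1,3], [0,1,4], [0,2,3], [0,2,4], [0,3,4], [1,2,3], [1,2,4], [1,3,4], [1,3,5], [1,4,5], [2,3,4], [2,3,6], [2,4,6], [3,4,5], [3,4,6]
  3-simplices (7): [0,1,2,3], [0,1,2,4], [0,1,3,4], [0,2,3,4], [1,2,3,4], [1,3,4,5], [2,3,4,6]

giving chain groups C_0 ≅ Z^7, C_1 ≅ Z^16, C_2 ≅ Z^16, C_3 ≅ Z^7.

Boundary ∂_1: C_1 → C_0 maps an edge to its endpoints' difference, ∂[p,q] = q − p.
The resulting 7×16 matrix has rank 6, and its Smith normal form has invariant factors (1,1,1,1,1,1).

Boundary ∂_2: C_2 → C_1 sends each 2-simplex [p,q,r] to [q,r] − [p,r] + [p,q]. For instance
  ∂[2,3,4] = [3,4] − [2,4] + [2,3],
  ∂[2,3,6] = [3,6] − [2,6] + [2,3].
The 16×16 boundary matrix has rank 10 and Smith normal form diag(1,1,1,1,1,1,1,1,1,1).

Boundary ∂_3: C_3 → C_2 sends each 3-simplex σ to the alternating sum Σ_i (−1)^i (σ with its i-th vertex removed). For instance
  ∂[0,1,2,4] = [1,2,4] − [0,2,4] + [0,1,4] − [0,1,2],
  ∂[1,3,4,5] = [3,4,5] − [1,4,5] + [1,3,5] − [1,3,4].
As a 16×7 matrix over Z this has rank 6, with invariant factors (1,1,1,1,1,1).

Now H_k = ker ∂_k / im ∂_{k+1}, so:

  H_0: rank C_0 − rank ∂_1 = 7 − 6 = 1, and the invariant factors of ∂_1 are all 1, so H_0 = Z.
  H_1: rank ker ∂_1 − rank ∂_2 = (16 − 6) − 10 = 0, and the invariant factors of ∂_2 are all 1, so H_1 = 0.
  H_2: rank ker ∂_2 − rank ∂_3 = (16 − 10) − 6 = 0, and the invariant factors of ∂_3 are all 1, so H_2 = 0.
  H_3: rank ker ∂_3 − rank ∂_4 = (7 − 6) − 0 = 1, and there is no ∂_4, so H_3 = Z.

As a check, the Euler characteristic is 7 − 16 + 16 − 7 = 0, which agrees with 1 − 0 + 0 − 1 = 0.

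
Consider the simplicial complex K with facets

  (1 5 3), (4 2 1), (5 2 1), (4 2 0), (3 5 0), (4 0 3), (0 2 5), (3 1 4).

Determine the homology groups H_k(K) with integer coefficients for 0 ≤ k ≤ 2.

Fix the vertex order 0 < 1 < 2 < 3 < 4 < 5 and write every simplex with vertices in increasing order. Then dim K = 2 and the simplices of K are:

  0-simplices (6): [0], [1], [2], [3], [4], [5]
  1-simplices (12): [0,2], [0,3], [0,4], [0,5], [1,2], [1,3], [1,4], [1,5], [2,4], [2,5], [3,4], [3,5]
  2-simplices (8): [0,2,4], [0,2,5], [0,3,4], [0,3,5], [1,2,4], [1,2,5], [1,3,4], [1,3,5]

so the chain groups are C_0 ≅ Z^6, C_1 ≅ Z^12, C_2 ≅ Z^8.

Boundary ∂_1: C_1 → C_0 maps an edge to its endpoints' difference, ∂[p,q] = q − p. For instance
  ∂[1,2] = [2] − [1].
This gives a 6×12 integer matrix of rank 5; reducing to Smith normal form yields diagonal entries (1,1,1,1,1).

Boundary ∂_2: C_2 → C_1 sends each 2-simplex [p,q,r] to [q,r] − [p,r] + [p,q]. For instance
  ∂[1,3,5] = [3,5] − [1,5] + [1,3],
  ∂[0,3,5] = [3,5] − [0,5] + [0,3].
This gives a 12×8 integer matrix of rank 7; reducing to Smith normal form yields diagonal entries (1,1,1,1,1,1,1).

Reading off H_k = ker ∂_k / im ∂_{k+1}:

  H_0: rank C_0 − rank ∂_1 = 6 − 5 = 1, and the invariant factors of ∂_1 are all 1, so H_0 ≅ Z.
  H_1: rank ker ∂_1 − rank ∂_2 = (12 − 5) − 7 = 0, and the invariant factors of ∂_2 are all 1, so H_1 ≅ 0.
  H_2: rank ker ∂_2 − rank ∂_3 = (8 − 7) − 0 = 1, and there is no ∂_3, so H_2 ≅ Z.

As a check, the Euler characteristic is 6 − 12 + 8 = 2, which agrees with 1 − 0 + 1 = 2.

H_0 ≅ Z,  H_1 = 0,  H_2 ≅ Z.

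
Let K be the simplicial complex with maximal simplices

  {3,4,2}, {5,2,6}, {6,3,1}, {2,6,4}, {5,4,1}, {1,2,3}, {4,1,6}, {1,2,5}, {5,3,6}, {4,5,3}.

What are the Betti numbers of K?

b_0 = 1, b_1 = 0, b_2 = 0.

Take the total order 1 < 2 < 3 < 4 < 5 < 6 on the vertex set. Then K (dimension 2) consists of the simplices:

  0-simplices (6): [1], [2], [3], [4], [5], [6]
  1-simplices (15): [1,2], [1,3], [1,4], [1,5], [1,6], [2,3], [2,4], [2,5], [2,6], [3,4], [3,5], [3,6], [4,5], [4,6], [5,6]
  2-simplices (10): [1,2,3], [1,2,5], [1,3,6], [1,4,5], [1,4,6], [2,3,4], [2,4,6], [2,5,6], [3,4,5], [3,5,6]

giving chain groups C_0 ≅ Z^6, C_1 ≅ Z^15, C_2 ≅ Z^10.

∂_1: C_1 → C_0 sends each edge [p,q] (with p < q) to q − p.
The 6×15 boundary matrix has rank 5 and Smith normal form diag(1,1,1,1,1).

Boundary ∂_2: C_2 → C_1 maps a triangle to the signed sum of its edges. For instance
  ∂[1,2,5] = [2,5] − [1,5] + [1,2],
  ∂[2,4,6] = [4,6] − [2,6] + [2,4].
As a 15×10 matrix over Z this has rank 10, with invariant factors (1,1,1,1,1,1,1,1,1,2).

Now H_k = ker ∂_k / im ∂_{k+1}, so:

  H_0: rank C_0 − rank ∂_1 = 6 − 5 = 1, and the invariant factors of ∂_1 are all 1, so H_0 ≅ Z.
  H_1: rank ker ∂_1 − rank ∂_2 = (15 − 5) − 10 = 0, and ∂_2 has invariant factor 2 > 1, so H_1 ≅ Z/2Z.
  H_2: rank ker ∂_2 − rank ∂_3 = (10 − 10) − 0 = 0, and there is no ∂_3, so H_2 ≅ 0.

(K is a triangulation of the real projective plane RP^2.)

Hence the Betti numbers are b_0 = 1, b_1 = 0, b_2 = 0.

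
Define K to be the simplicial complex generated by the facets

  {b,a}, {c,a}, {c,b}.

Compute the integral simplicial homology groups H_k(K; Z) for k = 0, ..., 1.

We work with the vertex ordering a < b < c. The simplices of K, each written with vertices in increasing order, are:

  0-simplices (3): a, b, c
  1-simplices (3): ab, ac, bc

so the chain groups are C_0 ≅ Z^3, C_1 ≅ Z^3.

∂_1: C_1 → C_0 sends each edge [p,q] (with p < q) to q − p. For instance
  ∂bc = c − b.
The resulting 3×3 matrix has rank 2, and its Smith normal form has invariant factors (1,1).

Computing H_k = (kernel of ∂_k) / (image of ∂_{k+1}):

  H_0: rank C_0 − rank ∂_1 = 3 − 2 = 1, and the invariant factors of ∂_1 are all 1, so H_0 ≅ Z.
  H_1: rank ker ∂_1 − rank ∂_2 = (3 − 2) − 0 = 1, and there is no ∂_2, so H_1 ≅ Z.

As a check, the Euler characteristic is 3 − 3 = 0, which agrees with 1 − 1 = 0.

H_0 = Z,  H_1 = Z.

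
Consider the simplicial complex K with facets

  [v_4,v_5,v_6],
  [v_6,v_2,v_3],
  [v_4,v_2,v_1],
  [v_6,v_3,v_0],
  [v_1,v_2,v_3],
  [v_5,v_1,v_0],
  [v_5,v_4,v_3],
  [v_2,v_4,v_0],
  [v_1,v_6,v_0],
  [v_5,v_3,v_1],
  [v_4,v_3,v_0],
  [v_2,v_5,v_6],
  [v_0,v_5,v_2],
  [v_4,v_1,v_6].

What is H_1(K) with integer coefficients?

K has 7 vertices, 21 edges, 14 triangles.
rank ∂_1 = 6, rank ∂_2 = 13 ⇒ b_1 = 21 − 6 − 13 = 2; all invariant factors of ∂_2 are 1 so no torsion. So H_1 = Z^2.

H_1 ≅ Z^2.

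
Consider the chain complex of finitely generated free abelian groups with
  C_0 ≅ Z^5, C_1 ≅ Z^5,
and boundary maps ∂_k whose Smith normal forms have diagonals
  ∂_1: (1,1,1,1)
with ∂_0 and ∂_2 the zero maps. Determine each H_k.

H_0 ≅ Z,  H_1 ≅ Z.

H_0: b_0 = 5 − 0 − 4 = 1; torsion from ∂_1 factors > 1: none. So H_0 ≅ Z.
H_1: b_1 = 5 − 4 − 0 = 1; torsion from ∂_2 factors > 1: none. So H_1 ≅ Z.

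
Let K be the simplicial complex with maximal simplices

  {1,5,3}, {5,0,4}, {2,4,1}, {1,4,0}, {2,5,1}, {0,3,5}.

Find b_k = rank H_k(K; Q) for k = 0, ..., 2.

Fix the vertex order 0 < 1 < 2 < 3 < 4 < 5 and write every simplex with vertices in increasing order. Then dim K = 2 and the simplices of K are:

  0-simplices (6): [0], [1], [2], [3], [4], [5]
  1-simplices (12): [0,1], [0,3], [0,4], [0,5], [1,2], [1,3], [1,4], [1,5], [2,4], [2,5], [3,5], [4,5]
  2-simplices (6): [0,1,4], [0,3,5], [0,4,5], [1,2,4], [1,2,5], [1,3,5]

so the chain groups are C_0 ≅ Z^6, C_1 ≅ Z^12, C_2 ≅ Z^6.

Boundary ∂_1: C_1 → C_0 is given by ∂[p,q] = [q] − [p].
The 6×12 boundary matrix has rank 5 and Smith normal form diag(1,1,1,1,1).

The boundary map ∂_2: C_2 → C_1 sends each 2-simplex [p,q,r] to [q,r] − [p,r] + [p,q]. For instance
  ∂[1,2,5] = [2,5] − [1,5] + [1,2],
  ∂[0,4,5] = [4,5] − [0,5] + [0,4].
The resulting 12×6 matrix has rank 6, and its Smith normal form has invariant factors (1,1,1,1,1,1).

Reading off H_k = ker ∂_k / im ∂_{k+1}:

  H_0: rank C_0 − rank ∂_1 = 6 − 5 = 1, and the invariant factors of ∂_1 are all 1, so H_0 = Z.
  H_1: rank ker ∂_1 − rank ∂_2 = (12 − 5) − 6 = 1, and the invariant factors of ∂_2 are all 1, so H_1 = Z.
  H_2: rank ker ∂_2 − rank ∂_3 = (6 − 6) − 0 = 0, and there is no ∂_3, so H_2 = 0.

Hence the Betti numbers are b_0 = 1, b_1 = 1, b_2 = 0.

b_0 = 1, b_1 = 1, b_2 = 0.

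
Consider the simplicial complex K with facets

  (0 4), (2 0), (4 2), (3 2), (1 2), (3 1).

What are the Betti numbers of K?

b_0 = 1, b_1 = 2.

We work with the vertex ordering 0 < 1 < 2 < 3 < 4. The simplices of K, each written with vertices in increasing order, are:

  0-simplices (5): [0], [1], [2], [3], [4]
  1-simplices (6): [0,2], [0,4], [1,2], [1,3], [2,3], [2,4]

Hence C_0 ≅ Z^5, C_1 ≅ Z^6.

The boundary map ∂_1: C_1 → C_0 sends each edge [p,q] (with p < q) to q − p.
This gives a 5×6 integer matrix of rank 4; reducing to Smith normal form yields diagonal entries (1,1,1,1).

From H_k ≅ ker(∂_k) / im(∂_{k+1}) we obtain:

  H_0: rank C_0 − rank ∂_1 = 5 − 4 = 1, and the invariant factors of ∂_1 are all 1, so H_0 ≅ Z.
  H_1: rank ker ∂_1 − rank ∂_2 = (6 − 4) − 0 = 2, and there is no ∂_2, so H_1 ≅ Z^2.

As a check, the Euler characteristic is 5 − 6 = -1, which agrees with 1 − 2 = -1.
(K is a triangulation of a wedge of 2 circles.)

Hence the Betti numbers are b_0 = 1, b_1 = 2.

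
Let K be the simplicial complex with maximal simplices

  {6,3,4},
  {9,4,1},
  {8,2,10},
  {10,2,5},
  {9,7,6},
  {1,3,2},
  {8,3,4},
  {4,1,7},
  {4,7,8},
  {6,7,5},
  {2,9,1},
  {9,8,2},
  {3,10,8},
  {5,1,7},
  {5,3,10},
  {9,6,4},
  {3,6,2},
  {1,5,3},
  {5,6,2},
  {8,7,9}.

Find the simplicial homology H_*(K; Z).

H_0 = Z,  H_1 = Z × Z/2,  H_2 = 0.

We work with the vertex ordering 1 < 2 < 3 < 4 < 5 < 6 < 7 < 8 < 9 < 10. The simplices of K, each written with vertices in increasing order, are:

  0-simplices (10): [1], [2], [3], [4], [5], [6], [7], [8], [9], [10]
  1-simplices (30): (30 of them)
  2-simplices (20): (20 of them)

Hence C_0 ≅ Z^10, C_1 ≅ Z^30, C_2 ≅ Z^20.

Boundary ∂_1: C_1 → C_0 is given by ∂[p,q] = [q] − [p]. For instance
  ∂[2,5] = [5] − [2].
This gives a 10×30 integer matrix of rank 9; reducing to Smith normal form yields diagonal entries (1,1,1,1,1,1,1,1,1).

∂_2: C_2 → C_1 sends each 2-simplex [p,q,r] to [q,r] − [p,r] + [p,q]. For instance
  ∂[2,8,9] = [8,9] − [2,9] + [2,8],
  ∂[3,4,8] = [4,8] − [3,8] + [3,4].
This gives a 30×20 integer matrix of rank 20; reducing to Smith normal form yields diagonal entries (1,1,1,1,1,1,1,1,1,1,1,1,1,1,1,1,1,1,1,2).

Computing H_k = (kernel of ∂_k) / (image of ∂_{k+1}):

  H_0: rank C_0 − rank ∂_1 = 10 − 9 = 1, and the invariant factors of ∂_1 are all 1, so H_0 ≅ Z.
  H_1: rank ker ∂_1 − rank ∂_2 = (30 − 9) − 20 = 1, and ∂_2 has invariant factor 2 > 1, so H_1 ≅ Z × Z/2.
  H_2: rank ker ∂_2 − rank ∂_3 = (20 − 20) − 0 = 0, and there is no ∂_3, so H_2 ≅ 0.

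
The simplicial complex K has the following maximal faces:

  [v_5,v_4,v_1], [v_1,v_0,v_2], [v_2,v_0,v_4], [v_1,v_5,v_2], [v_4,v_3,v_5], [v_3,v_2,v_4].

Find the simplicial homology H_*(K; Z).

H_0 ≅ Z,  H_1 ≅ Z,  H_2 = 0.

We work with the vertex ordering v_0 < v_1 < v_2 < v_3 < v_4 < v_5. The simplices of K, each written with vertices in increasing order, are:

  0-simplices (6): [v_0], [v_1], [v_2], [v_3], [v_4], [v_5]
  1-simplices (12): [v_0,v_1], [v_0,v_2], [v_0,v_4], [v_1,v_2], [v_1,v_4], [v_1,v_5], [v_2,v_3], [v_2,v_4], [v_2,v_5], [v_3,v_4], [v_3,v_5], [v_4,v_5]
  2-simplices (6): [v_0,v_1,v_2], [v_0,v_2,v_4], [v_1,v_2,v_5], [v_1,v_4,v_5], [v_2,v_3,v_4], [v_3,v_4,v_5]

Hence C_0 ≅ Z^6, C_1 ≅ Z^12, C_2 ≅ Z^6.

∂_1: C_1 → C_0 is given by ∂[p,q] = [q] − [p].
The resulting 6×12 matrix has rank 5, and its Smith normal form has invariant factors (1,1,1,1,1).

∂_2: C_2 → C_1 maps a triangle to the signed sum of its edges. For instance
  ∂[v_2,v_3,v_4] = [v_3,v_4] − [v_2,v_4] + [v_2,v_3],
  ∂[v_0,v_1,v_2] = [v_1,v_2] − [v_0,v_2] + [v_0,v_1].
The 12×6 boundary matrix has rank 6 and Smith normal form diag(1,1,1,1,1,1).

Now H_k = ker ∂_k / im ∂_{k+1}, so:

  H_0: rank C_0 − rank ∂_1 = 6 − 5 = 1, and the invariant factors of ∂_1 are all 1, so H_0 ≅ Z.
  H_1: rank ker ∂_1 − rank ∂_2 = (12 − 5) − 6 = 1, and the invariant factors of ∂_2 are all 1, so H_1 ≅ Z.
  H_2: rank ker ∂_2 − rank ∂_3 = (6 − 6) − 0 = 0, and there is no ∂_3, so H_2 ≅ 0.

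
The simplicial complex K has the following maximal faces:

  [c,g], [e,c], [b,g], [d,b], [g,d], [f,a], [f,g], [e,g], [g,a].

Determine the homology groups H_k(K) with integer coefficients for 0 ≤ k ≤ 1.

H_0 = Z,  H_1 = Z^3.

We work with the vertex ordering a < b < c < d < e < f < g. The simplices of K, each written with vertices in increasing order, are:

  0-simplices (7): a, b, c, d, e, f, g
  1-simplices (9): af, ag, bd, bg, ce, cg, dg, eg, fg

Hence C_0 ≅ Z^7, C_1 ≅ Z^9.

∂_1: C_1 → C_0 maps an edge to its endpoints' difference, ∂[p,q] = q − p. For instance
  ∂ce = e − c.
The 7×9 boundary matrix has rank 6 and Smith normal form diag(1,1,1,1,1,1).

Computing H_k = (kernel of ∂_k) / (image of ∂_{k+1}):

  H_0: rank C_0 − rank ∂_1 = 7 − 6 = 1, and the invariant factors of ∂_1 are all 1, so H_0 = Z.
  H_1: rank ker ∂_1 − rank ∂_2 = (9 − 6) − 0 = 3, and there is no ∂_2, so H_1 = Z^3.

As a check, the Euler characteristic is 7 − 9 = -2, which agrees with 1 − 3 = -2.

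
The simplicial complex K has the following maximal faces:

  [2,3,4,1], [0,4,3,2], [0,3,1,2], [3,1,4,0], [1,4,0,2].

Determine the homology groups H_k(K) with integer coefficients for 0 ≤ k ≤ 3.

H_0 ≅ Z,  H_1 = 0,  H_2 = 0,  H_3 ≅ Z.

We work with the vertex ordering 0 < 1 < 2 < 3 < 4. The simplices of K, each written with vertices in increasing order, are:

  0-simplices (5): [0], [1], [2], [3], [4]
  1-simplices (10): [0,1], [0,2], [0,3], [0,4], [1,2], [1,3], [1,4], [2,3], [2,4], [3,4]
  2-simplices (10): [0,1,2], [0,1,3], [0,1,4], [0,2,3], [0,2,4], [0,3,4], [1,2,3], [1,2,4], [1,3,4], [2,3,4]
  3-simplices (5): [0,1,2,3], [0,1,2,4], [0,1,3,4], [0,2,3,4], [1,2,3,4]

so the chain groups are C_0 ≅ Z^5, C_1 ≅ Z^10, C_2 ≅ Z^10, C_3 ≅ Z^5.

The boundary map ∂_1: C_1 → C_0 maps an edge to its endpoints' difference, ∂[p,q] = q − p.
As a 5×10 matrix over Z this has rank 4, with invariant factors (1,1,1,1).

Boundary ∂_2: C_2 → C_1 acts by ∂[p,q,r] = [q,r] − [p,r] + [p,q]. For instance
  ∂[0,3,4] = [3,4] − [0,4] + [0,3],
  ∂[1,2,4] = [2,4] − [1,4] + [1,2].
As a 10×10 matrix over Z this has rank 6, with invariant factors (1,1,1,1,1,1).

Boundary ∂_3: C_3 → C_2 sends each 3-simplex σ to the alternating sum Σ_i (−1)^i (σ with its i-th vertex removed). For instance
  ∂[0,1,2,3] = [1,2,3] − [0,2,3] + [0,1,3] − [0,1,2],
  ∂[1,2,3,4] = [2,3,4] − [1,3,4] + [1,2,4] − [1,2,3].
As a 10×5 matrix over Z this has rank 4, with invariant factors (1,1,1,1).

Computing H_k = (kernel of ∂_k) / (image of ∂_{k+1}):

  H_0: rank C_0 − rank ∂_1 = 5 − 4 = 1, and the invariant factors of ∂_1 are all 1, so H_0 = Z.
  H_1: rank ker ∂_1 − rank ∂_2 = (10 − 4) − 6 = 0, and the invariant factors of ∂_2 are all 1, so H_1 = 0.
  H_2: rank ker ∂_2 − rank ∂_3 = (10 − 6) − 4 = 0, and the invariant factors of ∂_3 are all 1, so H_2 = 0.
  H_3: rank ker ∂_3 − rank ∂_4 = (5 − 4) − 0 = 1, and there is no ∂_4, so H_3 = Z.

(K is a triangulation of the 3-sphere S^3.)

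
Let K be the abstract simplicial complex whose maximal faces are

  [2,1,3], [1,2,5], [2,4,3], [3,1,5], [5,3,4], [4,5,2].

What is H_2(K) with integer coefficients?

We work with the vertex ordering 1 < 2 < 3 < 4 < 5. The simplices of K, each written with vertices in increasing order, are:

  0-simplices (5): [1], [2], [3], [4], [5]
  1-simplices (9): [1,2], [1,3], [1,5], [2,3], [2,4], [2,5], [3,4], [3,5], [4,5]
  2-simplices (6): [1,2,3], [1,2,5], [1,3,5], [2,3,4], [2,4,5], [3,4,5]

giving chain groups C_0 ≅ Z^5, C_1 ≅ Z^9, C_2 ≅ Z^6.

The boundary map ∂_1: C_1 → C_0 sends each edge [p,q] (with p < q) to q − p.
As a 5×9 matrix over Z this has rank 4, with invariant factors (1,1,1,1).

∂_2: C_2 → C_1 maps a triangle to the signed sum of its edges. For instance
  ∂[3,4,5] = [4,5] − [3,5] + [3,4],
  ∂[1,3,5] = [3,5] − [1,5] + [1,3].
This gives a 9×6 integer matrix of rank 5; reducing to Smith normal form yields diagonal entries (1,1,1,1,1).

Computing H_k = (kernel of ∂_k) / (image of ∂_{k+1}):

  H_2: rank ker ∂_2 − rank ∂_3 = (6 − 5) − 0 = 1, and there is no ∂_3, so H_2 ≅ Z.

H_2 = Z.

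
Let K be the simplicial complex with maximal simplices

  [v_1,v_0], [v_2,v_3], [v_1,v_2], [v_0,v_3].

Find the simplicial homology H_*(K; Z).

H_0 ≅ Z,  H_1 ≅ Z.

Order the vertices as v_0 < v_1 < v_2 < v_3. Listing each simplex with vertices in this order, K has dimension 1 with simplices:

  0-simplices (4): [v_0], [v_1], [v_2], [v_3]
  1-simplices (4): [v_0,v_1], [v_0,v_3], [v_1,v_2], [v_2,v_3]

Hence C_0 ≅ Z^4, C_1 ≅ Z^4.

∂_1: C_1 → C_0 maps an edge to its endpoints' difference, ∂[p,q] = q − p.
The 4×4 boundary matrix has rank 3 and Smith normal form diag(1,1,1).

Reading off H_k = ker ∂_k / im ∂_{k+1}:

  H_0: rank C_0 − rank ∂_1 = 4 − 3 = 1, and the invariant factors of ∂_1 are all 1, so H_0 ≅ Z.
  H_1: rank ker ∂_1 − rank ∂_2 = (4 − 3) − 0 = 1, and there is no ∂_2, so H_1 ≅ Z.

As a check, the Euler characteristic is 4 − 4 = 0, which agrees with 1 − 1 = 0.
(K is a triangulation of the circle S^1.)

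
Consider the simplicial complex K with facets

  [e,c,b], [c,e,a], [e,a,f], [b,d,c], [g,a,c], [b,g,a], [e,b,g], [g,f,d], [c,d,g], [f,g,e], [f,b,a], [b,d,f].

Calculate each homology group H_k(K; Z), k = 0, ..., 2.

Take the total order a < b < c < d < e < f < g on the vertex set. Then K (dimension 2) consists of the simplices:

  0-simplices (7): a, b, c, d, e, f, g
  1-simplices (18): ab, ac, ae, af, ag, bc, bd, be, bf, bg, cd, ce, cg, df, dg, ef, eg, fg
  2-simplices (12): abf, abg, ace, acg, aef, bcd, bce, bdf, beg, cdg, dfg, efg

so the chain groups are C_0 ≅ Z^7, C_1 ≅ Z^18, C_2 ≅ Z^12.

The boundary map ∂_1: C_1 → C_0 is given by ∂[p,q] = [q] − [p]. For instance
  ∂ab = b − a.
As a 7×18 matrix over Z this has rank 6, with invariant factors (1,1,1,1,1,1).

∂_2: C_2 → C_1 sends each 2-simplex [p,q,r] to [q,r] − [p,r] + [p,q]. For instance
  ∂bdf = df − bf + bd,
  ∂aef = ef − af + ae.
This gives a 18×12 integer matrix of rank 12; reducing to Smith normal form yields diagonal entries (1,1,1,1,1,1,1,1,1,1,1,2).

Computing H_k = (kernel of ∂_k) / (image of ∂_{k+1}):

  H_0: rank C_0 − rank ∂_1 = 7 − 6 = 1, and the invariant factors of ∂_1 are all 1, so H_0 = Z.
  H_1: rank ker ∂_1 − rank ∂_2 = (18 − 6) − 12 = 0, and ∂_2 has invariant factor 2 > 1, so H_1 = Z/2.
  H_2: rank ker ∂_2 − rank ∂_3 = (12 − 12) − 0 = 0, and there is no ∂_3, so H_2 = 0.

As a check, the Euler characteristic is 7 − 18 + 12 = 1, which agrees with 1 − 0 + 0 = 1.

H_0 = Z,  H_1 = Z/2,  H_2 = 0.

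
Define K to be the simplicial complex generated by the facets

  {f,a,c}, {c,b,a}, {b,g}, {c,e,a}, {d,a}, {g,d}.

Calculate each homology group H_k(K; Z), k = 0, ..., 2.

Order the vertices as a < b < c < d < e < f < g. Listing each simplex with vertices in this order, K has dimension 2 with simplices:

  0-simplices (7): a, b, c, d, e, f, g
  1-simplices (10): ab, ac, ad, ae, af, bc, bg, ce, cf, dg
  2-simplices (3): abc, ace, acf

giving chain groups C_0 ≅ Z^7, C_1 ≅ Z^10, C_2 ≅ Z^3.

Boundary ∂_1: C_1 → C_0 is given by ∂[p,q] = [q] − [p]. For instance
  ∂ad = d − a.
The resulting 7×10 matrix has rank 6, and its Smith normal form has invariant factors (1,1,1,1,1,1).

The boundary map ∂_2: C_2 → C_1 sends each 2-simplex [p,q,r] to [q,r] − [p,r] + [p,q]. For instance
  ∂abc = bc − ac + ab,
  ∂acf = cf − af + ac.
The 10×3 boundary matrix has rank 3 and Smith normal form diag(1,1,1).

Computing H_k = (kernel of ∂_k) / (image of ∂_{k+1}):

  H_0: rank C_0 − rank ∂_1 = 7 − 6 = 1, and the invariant factors of ∂_1 are all 1, so H_0 ≅ Z.
  H_1: rank ker ∂_1 − rank ∂_2 = (10 − 6) − 3 = 1, and the invariant factors of ∂_2 are all 1, so H_1 ≅ Z.
  H_2: rank ker ∂_2 − rank ∂_3 = (3 − 3) − 0 = 0, and there is no ∂_3, so H_2 ≅ 0.

As a check, the Euler characteristic is 7 − 10 + 3 = 0, which agrees with 1 − 1 + 0 = 0.

H_0 = Z,  H_1 = Z,  H_2 = 0.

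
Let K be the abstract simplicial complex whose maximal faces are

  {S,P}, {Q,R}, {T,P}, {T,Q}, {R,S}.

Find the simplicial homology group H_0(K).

H_0 = Z.

Fix the vertex order P < Q < R < S < T and write every simplex with vertices in increasing order. Then dim K = 1 and the simplices of K are:

  0-simplices (5): P, Q, R, S, T
  1-simplices (5): PS, PT, QR, QT, RS

Hence C_0 ≅ Z^5, C_1 ≅ Z^5.

∂_1: C_1 → C_0 sends each edge [p,q] (with p < q) to q − p. For instance
  ∂QR = R − Q.
The 5×5 boundary matrix has rank 4 and Smith normal form diag(1,1,1,1).

Now H_k = ker ∂_k / im ∂_{k+1}, so:

  H_0: rank C_0 − rank ∂_1 = 5 − 4 = 1, and the invariant factors of ∂_1 are all 1, so H_0 ≅ Z.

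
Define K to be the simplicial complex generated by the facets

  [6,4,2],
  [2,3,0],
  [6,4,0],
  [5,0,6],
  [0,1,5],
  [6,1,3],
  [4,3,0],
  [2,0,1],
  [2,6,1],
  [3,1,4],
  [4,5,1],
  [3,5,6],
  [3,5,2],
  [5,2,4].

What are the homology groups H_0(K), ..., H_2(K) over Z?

H_0 ≅ Z,  H_1 ≅ Z^2,  H_2 ≅ Z.

Take the total order 0 < 1 < 2 < 3 < 4 < 5 < 6 on the vertex set. Then K (dimension 2) consists of the simplices:

  0-simplices (7): [0], [1], [2], [3], [4], [5], [6]
  1-simplices (21): [0,1], [0,2], [0,3], [0,4], [0,5], [0,6], [1,2], [1,3], [1,4], [1,5], [1,6], [2,3], [2,4], [2,5], [2,6], [3,4], [3,5], [3,6], [4,5], [4,6], [5,6]
  2-simplices (14): [0,1,2], [0,1,5], [0,2,3], [0,3,4], [0,4,6], [0,5,6], [1,2,6], [1,3,4], [1,3,6], [1,4,5], [2,3,5], [2,4,5], [2,4,6], [3,5,6]

Hence C_0 ≅ Z^7, C_1 ≅ Z^21, C_2 ≅ Z^14.

∂_1: C_1 → C_0 sends each edge [p,q] (with p < q) to q − p. For instance
  ∂[5,6] = [6] − [5].
The 7×21 boundary matrix has rank 6 and Smith normal form diag(1,1,1,1,1,1).

∂_2: C_2 → C_1 maps a triangle to the signed sum of its edges. For instance
  ∂[1,3,4] = [3,4] − [1,4] + [1,3],
  ∂[3,5,6] = [5,6] − [3,6] + [3,5].
The resulting 21×14 matrix has rank 13, and its Smith normal form has invariant factors (1,1,1,1,1,1,1,1,1,1,1,1,1).

Now H_k = ker ∂_k / im ∂_{k+1}, so:

  H_0: rank C_0 − rank ∂_1 = 7 − 6 = 1, and the invariant factors of ∂_1 are all 1, so H_0 ≅ Z.
  H_1: rank ker ∂_1 − rank ∂_2 = (21 − 6) − 13 = 2, and the invariant factors of ∂_2 are all 1, so H_1 ≅ Z^2.
  H_2: rank ker ∂_2 − rank ∂_3 = (14 − 13) − 0 = 1, and there is no ∂_3, so H_2 ≅ Z.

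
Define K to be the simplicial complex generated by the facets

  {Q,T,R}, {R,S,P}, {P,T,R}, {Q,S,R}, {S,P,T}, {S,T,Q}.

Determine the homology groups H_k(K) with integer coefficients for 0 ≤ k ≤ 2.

H_0 = Z,  H_1 = 0,  H_2 = Z.

Take the total order P < Q < R < S < T on the vertex set. Then K (dimension 2) consists of the simplices:

  0-simplices (5): P, Q, R, S, T
  1-simplices (9): PR, PS, PT, QR, QS, QT, RS, RT, ST
  2-simplices (6): PRS, PRT, PST, QRS, QRT, QST

so the chain groups are C_0 ≅ Z^5, C_1 ≅ Z^9, C_2 ≅ Z^6.

Boundary ∂_1: C_1 → C_0 is given by ∂[p,q] = [q] − [p]. For instance
  ∂QT = T − Q.
As a 5×9 matrix over Z this has rank 4, with invariant factors (1,1,1,1).

The boundary map ∂_2: C_2 → C_1 sends each 2-simplex [p,q,r] to [q,r] − [p,r] + [p,q]. For instance
  ∂PRT = RT − PT + PR,
  ∂QRT = RT − QT + QR.
This gives a 9×6 integer matrix of rank 5; reducing to Smith normal form yields diagonal entries (1,1,1,1,1).

From H_k ≅ ker(∂_k) / im(∂_{k+1}) we obtain:

  H_0: rank C_0 − rank ∂_1 = 5 − 4 = 1, and the invariant factors of ∂_1 are all 1, so H_0 = Z.
  H_1: rank ker ∂_1 − rank ∂_2 = (9 − 4) − 5 = 0, and the invariant factors of ∂_2 are all 1, so H_1 = 0.
  H_2: rank ker ∂_2 − rank ∂_3 = (6 − 5) − 0 = 1, and there is no ∂_3, so H_2 = Z.

(K is a triangulation of the 2-sphere S^2.)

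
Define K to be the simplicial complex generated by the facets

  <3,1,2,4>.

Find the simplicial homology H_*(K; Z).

H_0 = Z,  H_1 = 0,  H_2 = 0,  H_3 = 0.

Fix the vertex order 1 < 2 < 3 < 4 and write every simplex with vertices in increasing order. Then dim K = 3 and the simplices of K are:

  0-simplices (4): [1], [2], [3], [4]
  1-simplices (6): [1,2], [1,3], [1,4], [2,3], [2,4], [3,4]
  2-simplices (4): [1,2,3], [1,2,4], [1,3,4], [2,3,4]
  3-simplices (1): [1,2,3,4]

giving chain groups C_0 ≅ Z^4, C_1 ≅ Z^6, C_2 ≅ Z^4, C_3 ≅ Z^1.

Boundary ∂_1: C_1 → C_0 is given by ∂[p,q] = [q] − [p]. For instance
  ∂[1,3] = [3] − [1].
The resulting 4×6 matrix has rank 3, and its Smith normal form has invariant factors (1,1,1).

Boundary ∂_2: C_2 → C_1 sends each 2-simplex [p,q,r] to [q,r] − [p,r] + [p,q]. For instance
  ∂[1,2,3] = [2,3] − [1,3] + [1,2],
  ∂[1,3,4] = [3,4] − [1,4] + [1,3].
This gives a 6×4 integer matrix of rank 3; reducing to Smith normal form yields diagonal entries (1,1,1).

The boundary map ∂_3: C_3 → C_2 sends each 3-simplex σ to the alternating sum Σ_i (−1)^i (σ with its i-th vertex removed). For instance
  ∂[1,2,3,4] = [2,3,4] − [1,3,4] + [1,2,4] − [1,2,3].
The resulting 4×1 matrix has rank 1, and its Smith normal form has invariant factors (1).

Now H_k = ker ∂_k / im ∂_{k+1}, so:

  H_0: rank C_0 − rank ∂_1 = 4 − 3 = 1, and the invariant factors of ∂_1 are all 1, so H_0 = Z.
  H_1: rank ker ∂_1 − rank ∂_2 = (6 − 3) − 3 = 0, and the invariant factors of ∂_2 are all 1, so H_1 = 0.
  H_2: rank ker ∂_2 − rank ∂_3 = (4 − 3) − 1 = 0, and the invariant factors of ∂_3 are all 1, so H_2 = 0.
  H_3: rank ker ∂_3 − rank ∂_4 = (1 − 1) − 0 = 0, and there is no ∂_4, so H_3 = 0.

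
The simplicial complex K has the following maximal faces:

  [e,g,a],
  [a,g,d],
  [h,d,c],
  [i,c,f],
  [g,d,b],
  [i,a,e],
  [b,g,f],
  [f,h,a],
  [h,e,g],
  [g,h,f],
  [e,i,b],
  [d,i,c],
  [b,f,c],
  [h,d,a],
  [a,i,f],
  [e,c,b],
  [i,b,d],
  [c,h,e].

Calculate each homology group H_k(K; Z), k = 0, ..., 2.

H_0 ≅ Z,  H_1 ≅ Z × Z/2,  H_2 = 0.

Order the vertices as a < b < c < d < e < f < g < h < i. Listing each simplex with vertices in this order, K has dimension 2 with simplices:

  0-simplices (9): a, b, c, d, e, f, g, h, i
  1-simplices (27): ad, ae, af, ag, ah, ai, bc, bd, be, bf, bg, bi, cd, ce, cf, ch, ci, dg, dh, di, eg, eh, ei, fg, fh, fi, gh
  2-simplices (18): adg, adh, aeg, aei, afh, afi, bce, bcf, bdg, bdi, bei, bfg, cdh, cdi, ceh, cfi, egh, fgh

so the chain groups are C_0 ≅ Z^9, C_1 ≅ Z^27, C_2 ≅ Z^18.

∂_1: C_1 → C_0 sends each edge [p,q] (with p < q) to q − p. For instance
  ∂ch = h − c.
As a 9×27 matrix over Z this has rank 8, with invariant factors (1,1,1,1,1,1,1,1).

Boundary ∂_2: C_2 → C_1 maps a triangle to the signed sum of its edges. For instance
  ∂ceh = eh − ch + ce,
  ∂aeg = eg − ag + ae.
The resulting 27×18 matrix has rank 18, and its Smith normal form has invariant factors (1,1,1,1,1,1,1,1,1,1,1,1,1,1,1,1,1,2).

From H_k ≅ ker(∂_k) / im(∂_{k+1}) we obtain:

  H_0: rank C_0 − rank ∂_1 = 9 − 8 = 1, and the invariant factors of ∂_1 are all 1, so H_0 = Z.
  H_1: rank ker ∂_1 − rank ∂_2 = (27 − 8) − 18 = 1, and ∂_2 has invariant factor 2 > 1, so H_1 = Z × Z/2.
  H_2: rank ker ∂_2 − rank ∂_3 = (18 − 18) − 0 = 0, and there is no ∂_3, so H_2 = 0.

As a check, the Euler characteristic is 9 − 27 + 18 = 0, which agrees with 1 − 1 + 0 = 0.
(K is a triangulation of the Klein bottle.)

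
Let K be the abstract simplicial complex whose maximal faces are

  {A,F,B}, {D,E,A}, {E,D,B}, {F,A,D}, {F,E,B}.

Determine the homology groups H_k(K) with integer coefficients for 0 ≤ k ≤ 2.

Take the total order A < B < D < E < F on the vertex set. Then K (dimension 2) consists of the simplices:

  0-simplices (5): A, B, D, E, F
  1-simplices (10): AB, AD, AE, AF, BD, BE, BF, DE, DF, EF
  2-simplices (5): ABF, ADE, ADF, BDE, BEF

giving chain groups C_0 ≅ Z^5, C_1 ≅ Z^10, C_2 ≅ Z^5.

∂_1: C_1 → C_0 sends each edge [p,q] (with p < q) to q − p. For instance
  ∂DE = E − D.
The 5×10 boundary matrix has rank 4 and Smith normal form diag(1,1,1,1).

The boundary map ∂_2: C_2 → C_1 acts by ∂[p,q,r] = [q,r] − [p,r] + [p,q]. For instance
  ∂BDE = DE − BE + BD,
  ∂ADE = DE − AE + AD.
This gives a 10×5 integer matrix of rank 5; reducing to Smith normal form yields diagonal entries (1,1,1,1,1).

Reading off H_k = ker ∂_k / im ∂_{k+1}:

  H_0: rank C_0 − rank ∂_1 = 5 − 4 = 1, and the invariant factors of ∂_1 are all 1, so H_0 ≅ Z.
  H_1: rank ker ∂_1 − rank ∂_2 = (10 − 4) − 5 = 1, and the invariant factors of ∂_2 are all 1, so H_1 ≅ Z.
  H_2: rank ker ∂_2 − rank ∂_3 = (5 − 5) − 0 = 0, and there is no ∂_3, so H_2 ≅ 0.

As a check, the Euler characteristic is 5 − 10 + 5 = 0, which agrees with 1 − 1 + 0 = 0.

H_0 = Z,  H_1 = Z,  H_2 = 0.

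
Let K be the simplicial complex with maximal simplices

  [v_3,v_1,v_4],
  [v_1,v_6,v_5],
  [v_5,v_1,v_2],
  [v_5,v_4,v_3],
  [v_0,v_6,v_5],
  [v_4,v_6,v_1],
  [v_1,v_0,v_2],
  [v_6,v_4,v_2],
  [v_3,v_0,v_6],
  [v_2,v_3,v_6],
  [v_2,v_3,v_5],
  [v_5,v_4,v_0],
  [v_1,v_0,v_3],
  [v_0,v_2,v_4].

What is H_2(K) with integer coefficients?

H_2 ≅ Z.

K has 7 vertices, 21 edges, 14 triangles.
rank ∂_2 = 13, rank ∂_3 = 0 ⇒ b_2 = 14 − 13 − 0 = 1. So H_2 = Z.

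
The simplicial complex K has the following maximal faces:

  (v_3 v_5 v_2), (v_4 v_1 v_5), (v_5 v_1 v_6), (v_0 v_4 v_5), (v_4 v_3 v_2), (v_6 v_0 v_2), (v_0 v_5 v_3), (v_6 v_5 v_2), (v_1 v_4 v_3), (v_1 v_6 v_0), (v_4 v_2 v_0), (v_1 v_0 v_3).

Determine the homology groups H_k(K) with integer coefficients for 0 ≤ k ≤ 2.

H_0 = Z,  H_1 = Z/2Z,  H_2 = 0.

K has 7 vertices, 18 edges, 12 triangles.
rank ∂_0 = 0, rank ∂_1 = 6 ⇒ b_0 = 7 − 0 − 6 = 1; all invariant factors of ∂_1 are 1 so no torsion. So H_0 ≅ Z.
rank ∂_1 = 6, rank ∂_2 = 12 ⇒ b_1 = 18 − 6 − 12 = 0; ∂_2 has invariant factor(s) [2] giving torsion. So H_1 ≅ Z/2Z.
rank ∂_2 = 12, rank ∂_3 = 0 ⇒ b_2 = 12 − 12 − 0 = 0. So H_2 ≅ 0.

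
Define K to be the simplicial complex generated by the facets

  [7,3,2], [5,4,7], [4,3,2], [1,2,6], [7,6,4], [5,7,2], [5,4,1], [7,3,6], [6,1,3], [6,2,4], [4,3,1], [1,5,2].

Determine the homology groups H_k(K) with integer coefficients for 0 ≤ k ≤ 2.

H_0 ≅ Z,  H_1 ≅ Z/2,  H_2 = 0.

Take the total order 1 < 2 < 3 < 4 < 5 < 6 < 7 on the vertex set. Then K (dimension 2) consists of the simplices:

  0-simplices (7): [1], [2], [3], [4], [5], [6], [7]
  1-simplices (18): [1,2], [1,3], [1,4], [1,5], [1,6], [2,3], [2,4], [2,5], [2,6], [2,7], [3,4], [3,6], [3,7], [4,5], [4,6], [4,7], [5,7], [6,7]
  2-simplices (12): [1,2,5], [1,2,6], [1,3,4], [1,3,6], [1,4,5], [2,3,4], [2,3,7], [2,4,6], [2,5,7], [3,6,7], [4,5,7], [4,6,7]

Hence C_0 ≅ Z^7, C_1 ≅ Z^18, C_2 ≅ Z^12.

∂_1: C_1 → C_0 maps an edge to its endpoints' difference, ∂[p,q] = q − p.
The 7×18 boundary matrix has rank 6 and Smith normal form diag(1,1,1,1,1,1).

The boundary map ∂_2: C_2 → C_1 acts by ∂[p,q,r] = [q,r] − [p,r] + [p,q]. For instance
  ∂[3,6,7] = [6,7] − [3,7] + [3,6],
  ∂[1,3,6] = [3,6] − [1,6] + [1,3].
The resulting 18×12 matrix has rank 12, and its Smith normal form has invariant factors (1,1,1,1,1,1,1,1,1,1,1,2).

Now H_k = ker ∂_k / im ∂_{k+1}, so:

  H_0: rank C_0 − rank ∂_1 = 7 − 6 = 1, and the invariant factors of ∂_1 are all 1, so H_0 ≅ Z.
  H_1: rank ker ∂_1 − rank ∂_2 = (18 − 6) − 12 = 0, and ∂_2 has invariant factor 2 > 1, so H_1 ≅ Z/2.
  H_2: rank ker ∂_2 − rank ∂_3 = (12 − 12) − 0 = 0, and there is no ∂_3, so H_2 ≅ 0.

As a check, the Euler characteristic is 7 − 18 + 12 = 1, which agrees with 1 − 0 + 0 = 1.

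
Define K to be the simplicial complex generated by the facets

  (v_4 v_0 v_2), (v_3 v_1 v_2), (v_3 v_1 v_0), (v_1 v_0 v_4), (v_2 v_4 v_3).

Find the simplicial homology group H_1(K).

H_1 ≅ Z.

Order the vertices as v_0 < v_1 < v_2 < v_3 < v_4. Listing each simplex with vertices in this order, K has dimension 2 with simplices:

  0-simplices (5): [v_0], [v_1], [v_2], [v_3], [v_4]
  1-simplices (10): [v_0,v_1], [v_0,v_2], [v_0,v_3], [v_0,v_4], [v_1,v_2], [v_1,v_3], [v_1,v_4], [v_2,v_3], [v_2,v_4], [v_3,v_4]
  2-simplices (5): [v_0,v_1,v_3], [v_0,v_1,v_4], [v_0,v_2,v_4], [v_1,v_2,v_3], [v_2,v_3,v_4]

so the chain groups are C_0 ≅ Z^5, C_1 ≅ Z^10, C_2 ≅ Z^5.

∂_1: C_1 → C_0 sends each edge [p,q] (with p < q) to q − p.
This gives a 5×10 integer matrix of rank 4; reducing to Smith normal form yields diagonal entries (1,1,1,1).

The boundary map ∂_2: C_2 → C_1 acts by ∂[p,q,r] = [q,r] − [p,r] + [p,q]. For instance
  ∂[v_0,v_2,v_4] = [v_2,v_4] − [v_0,v_4] + [v_0,v_2],
  ∂[v_1,v_2,v_3] = [v_2,v_3] − [v_1,v_3] + [v_1,v_2].
The 10×5 boundary matrix has rank 5 and Smith normal form diag(1,1,1,1,1).

Now H_k = ker ∂_k / im ∂_{k+1}, so:

  H_1: rank ker ∂_1 − rank ∂_2 = (10 − 4) − 5 = 1, and the invariant factors of ∂_2 are all 1, so H_1 = Z.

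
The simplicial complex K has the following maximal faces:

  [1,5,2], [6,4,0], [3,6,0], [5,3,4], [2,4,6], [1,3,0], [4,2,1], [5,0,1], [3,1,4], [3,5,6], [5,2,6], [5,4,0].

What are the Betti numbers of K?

b_0 = 1, b_1 = 0, b_2 = 0.

Fix the vertex order 0 < 1 < 2 < 3 < 4 < 5 < 6 and write every simplex with vertices in increasing order. Then dim K = 2 and the simplices of K are:

  0-simplices (7): [0], [1], [2], [3], [4], [5], [6]
  1-simplices (18): [0,1], [0,3], [0,4], [0,5], [0,6], [1,2], [1,3], [1,4], [1,5], [2,4], [2,5], [2,6], [3,4], [3,5], [3,6], [4,5], [4,6], [5,6]
  2-simplices (12): [0,1,3], [0,1,5], [0,3,6], [0,4,5], [0,4,6], [1,2,4], [1,2,5], [1,3,4], [2,4,6], [2,5,6], [3,4,5], [3,5,6]

Hence C_0 ≅ Z^7, C_1 ≅ Z^18, C_2 ≅ Z^12.

The boundary map ∂_1: C_1 → C_0 is given by ∂[p,q] = [q] − [p].
The resulting 7×18 matrix has rank 6, and its Smith normal form has invariant factors (1,1,1,1,1,1).

The boundary map ∂_2: C_2 → C_1 acts by ∂[p,q,r] = [q,r] − [p,r] + [p,q]. For instance
  ∂[1,3,4] = [3,4] − [1,4] + [1,3],
  ∂[1,2,5] = [2,5] − [1,5] + [1,2].
The resulting 18×12 matrix has rank 12, and its Smith normal form has invariant factors (1,1,1,1,1,1,1,1,1,1,1,2).

Now H_k = ker ∂_k / im ∂_{k+1}, so:

  H_0: rank C_0 − rank ∂_1 = 7 − 6 = 1, and the invariant factors of ∂_1 are all 1, so H_0 ≅ Z.
  H_1: rank ker ∂_1 − rank ∂_2 = (18 − 6) − 12 = 0, and ∂_2 has invariant factor 2 > 1, so H_1 ≅ Z/2.
  H_2: rank ker ∂_2 − rank ∂_3 = (12 − 12) − 0 = 0, and there is no ∂_3, so H_2 ≅ 0.

As a check, the Euler characteristic is 7 − 18 + 12 = 1, which agrees with 1 − 0 + 0 = 1.

Hence the Betti numbers are b_0 = 1, b_1 = 0, b_2 = 0.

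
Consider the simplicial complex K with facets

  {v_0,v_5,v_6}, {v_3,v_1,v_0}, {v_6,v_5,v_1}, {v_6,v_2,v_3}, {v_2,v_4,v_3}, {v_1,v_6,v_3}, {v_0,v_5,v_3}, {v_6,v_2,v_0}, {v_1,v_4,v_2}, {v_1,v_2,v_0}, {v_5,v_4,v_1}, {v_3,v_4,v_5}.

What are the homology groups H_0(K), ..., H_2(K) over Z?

Take the total order v_0 < v_1 < v_2 < v_3 < v_4 < v_5 < v_6 on the vertex set. Then K (dimension 2) consists of the simplices:

  0-simplices (7): [v_0], [v_1], [v_2], [v_3], [v_4], [v_5], [v_6]
  1-simplices (18): (18 of them)
  2-simplices (12): (12 of them)

giving chain groups C_0 ≅ Z^7, C_1 ≅ Z^18, C_2 ≅ Z^12.

The boundary map ∂_1: C_1 → C_0 is given by ∂[p,q] = [q] − [p]. For instance
  ∂[v_0,v_2] = [v_2] − [v_0].
As a 7×18 matrix over Z this has rank 6, with invariant factors (1,1,1,1,1,1).

The boundary map ∂_2: C_2 → C_1 maps a triangle to the signed sum of its edges. For instance
  ∂[v_0,v_5,v_6] = [v_5,v_6] − [v_0,v_6] + [v_0,v_5],
  ∂[v_0,v_1,v_2] = [v_1,v_2] − [v_0,v_2] + [v_0,v_1].
The 18×12 boundary matrix has rank 12 and Smith normal form diag(1,1,1,1,1,1,1,1,1,1,1,2).

Reading off H_k = ker ∂_k / im ∂_{k+1}:

  H_0: rank C_0 − rank ∂_1 = 7 − 6 = 1, and the invariant factors of ∂_1 are all 1, so H_0 = Z.
  H_1: rank ker ∂_1 − rank ∂_2 = (18 − 6) − 12 = 0, and ∂_2 has invariant factor 2 > 1, so H_1 = Z/2Z.
  H_2: rank ker ∂_2 − rank ∂_3 = (12 − 12) − 0 = 0, and there is no ∂_3, so H_2 = 0.

H_0 = Z,  H_1 = Z/2Z,  H_2 = 0.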